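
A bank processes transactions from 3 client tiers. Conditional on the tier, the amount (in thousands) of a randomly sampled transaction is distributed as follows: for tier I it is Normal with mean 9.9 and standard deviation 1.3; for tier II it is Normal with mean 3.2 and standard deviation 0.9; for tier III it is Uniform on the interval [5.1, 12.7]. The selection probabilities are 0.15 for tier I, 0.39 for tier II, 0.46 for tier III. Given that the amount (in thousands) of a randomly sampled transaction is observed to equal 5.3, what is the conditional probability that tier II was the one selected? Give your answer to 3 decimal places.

0.158

Likelihoods f(5.3 | ·): I: 0.000586312; II: 0.0291354; III: 0.131579.
Posterior ∝ prior × likelihood. Numerator for II: 0.39·0.0291354 = 0.0113628.
Normalizing constant: 0.15·0.000586312 + 0.39·0.0291354 + 0.46·0.131579 = 0.0719771.
P(II | observation) = 0.0113628 / 0.0719771 = 0.157867.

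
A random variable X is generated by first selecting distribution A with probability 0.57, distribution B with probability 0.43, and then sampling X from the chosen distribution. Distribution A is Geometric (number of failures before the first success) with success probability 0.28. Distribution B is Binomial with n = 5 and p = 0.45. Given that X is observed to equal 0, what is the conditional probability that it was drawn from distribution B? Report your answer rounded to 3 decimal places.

Likelihoods P(X=0 | ·): A: 0.28; B: 0.0503284.
Posterior ∝ prior × likelihood. Numerator for B: 0.43·0.0503284 = 0.0216412.
Normalizing constant: 0.57·0.28 + 0.43·0.0503284 = 0.181241.
P(B | observation) = 0.0216412 / 0.181241 = 0.119406.

0.119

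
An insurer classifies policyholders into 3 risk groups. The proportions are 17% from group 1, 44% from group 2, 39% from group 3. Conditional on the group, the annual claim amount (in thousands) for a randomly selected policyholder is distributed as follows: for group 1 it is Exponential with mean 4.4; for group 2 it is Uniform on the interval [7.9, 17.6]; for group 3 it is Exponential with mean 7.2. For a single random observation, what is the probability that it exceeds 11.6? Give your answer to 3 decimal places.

0.362

Conditional on each group, P(X > 11.6): 1: 0.0716212; 2: 0.618557; 3: 0.199666.
By total probability, P(X > 11.6) = 0.17·0.0716212 + 0.44·0.618557 + 0.39·0.199666 = 0.36221.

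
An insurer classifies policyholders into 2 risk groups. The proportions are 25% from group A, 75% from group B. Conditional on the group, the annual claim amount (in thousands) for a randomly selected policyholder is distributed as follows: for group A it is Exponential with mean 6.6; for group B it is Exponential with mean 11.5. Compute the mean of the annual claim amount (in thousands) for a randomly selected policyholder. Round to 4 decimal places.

Component means — A: 6.6; B: 11.5.
E[X] = 0.25·6.6 + 0.75·11.5 = 10.275.

10.2750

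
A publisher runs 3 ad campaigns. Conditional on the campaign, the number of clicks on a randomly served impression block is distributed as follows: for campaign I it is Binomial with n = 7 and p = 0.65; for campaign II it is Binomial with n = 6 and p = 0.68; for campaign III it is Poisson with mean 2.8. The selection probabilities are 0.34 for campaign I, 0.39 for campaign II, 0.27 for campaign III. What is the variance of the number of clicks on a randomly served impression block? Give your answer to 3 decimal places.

Per component, I: μ=4.55, E[X²]=22.295; II: μ=4.08, E[X²]=17.952; III: μ=2.8, E[X²]=10.64.
E[X] = 0.34·4.55 + 0.39·4.08 + 0.27·2.8 = 3.8942.
E[X²] = 0.34·22.295 + 0.39·17.952 + 0.27·10.64 = 17.4544.
Var(X) = E[X²] − (E[X])² = 17.4544 − 15.1648 = 2.28959.

2.290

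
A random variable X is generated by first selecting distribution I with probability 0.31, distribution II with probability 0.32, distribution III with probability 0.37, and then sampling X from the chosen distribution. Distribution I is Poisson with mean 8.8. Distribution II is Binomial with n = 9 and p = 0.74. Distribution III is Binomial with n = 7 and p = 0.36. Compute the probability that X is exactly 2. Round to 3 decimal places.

Conditional on each component, P(X = 2): I: 0.00583638; II: 0.00158336; III: 0.29223.
By total probability, P(X = 2) = 0.31·0.00583638 + 0.32·0.00158336 + 0.37·0.29223 = 0.110441.

0.110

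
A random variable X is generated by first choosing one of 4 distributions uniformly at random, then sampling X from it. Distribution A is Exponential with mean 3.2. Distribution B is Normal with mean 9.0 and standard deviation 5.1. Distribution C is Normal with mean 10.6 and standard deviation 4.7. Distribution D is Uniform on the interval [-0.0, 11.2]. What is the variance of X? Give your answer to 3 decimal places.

Per component, A: μ=3.2, E[X²]=20.48; B: μ=9, E[X²]=107.01; C: μ=10.6, E[X²]=134.45; D: μ=5.6, E[X²]=41.8133.
E[X] = 0.25·3.2 + 0.25·9 + 0.25·10.6 + 0.25·5.6 = 7.1.
E[X²] = 0.25·20.48 + 0.25·107.01 + 0.25·134.45 + 0.25·41.8133 = 75.9383.
Var(X) = E[X²] − (E[X])² = 75.9383 − 50.41 = 25.5283.

25.528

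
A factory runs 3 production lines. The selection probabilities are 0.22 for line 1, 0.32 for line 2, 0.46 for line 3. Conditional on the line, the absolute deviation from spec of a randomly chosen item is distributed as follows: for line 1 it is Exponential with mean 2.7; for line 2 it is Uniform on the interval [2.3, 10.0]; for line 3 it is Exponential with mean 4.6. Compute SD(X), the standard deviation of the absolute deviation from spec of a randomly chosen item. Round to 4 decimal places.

Per component, 1: μ=2.7, E[X²]=14.58; 2: μ=6.15, E[X²]=42.7633; 3: μ=4.6, E[X²]=42.32.
E[X] = 0.22·2.7 + 0.32·6.15 + 0.46·4.6 = 4.678.
E[X²] = 0.22·14.58 + 0.32·42.7633 + 0.46·42.32 = 36.3591.
Var(X) = E[X²] − (E[X])² = 36.3591 − 21.8837 = 14.4754.
SD(X) = √14.4754 = 3.80465.

3.8047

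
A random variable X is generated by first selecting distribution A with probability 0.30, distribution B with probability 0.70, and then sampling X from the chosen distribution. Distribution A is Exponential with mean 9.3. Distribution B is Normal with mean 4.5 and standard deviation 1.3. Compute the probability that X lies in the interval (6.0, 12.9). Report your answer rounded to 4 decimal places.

0.1694

Conditional on each component, P(6.0 < X < 12.9): A: 0.274778; B: 0.124282.
By total probability, P(6.0 < X < 12.9) = 0.3·0.274778 + 0.7·0.124282 = 0.169431.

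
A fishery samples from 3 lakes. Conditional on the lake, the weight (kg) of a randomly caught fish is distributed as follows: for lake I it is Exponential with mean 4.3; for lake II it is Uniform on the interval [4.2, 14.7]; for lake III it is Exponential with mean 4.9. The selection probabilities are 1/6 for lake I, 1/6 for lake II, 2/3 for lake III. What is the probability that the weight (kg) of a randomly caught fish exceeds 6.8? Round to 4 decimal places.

0.3261

Conditional on each lake, P(X > 6.8): I: 0.205688; II: 0.752381; III: 0.249635.
By total probability, P(X > 6.8) = 0.166667·0.205688 + 0.166667·0.752381 + 0.666667·0.249635 = 0.326102.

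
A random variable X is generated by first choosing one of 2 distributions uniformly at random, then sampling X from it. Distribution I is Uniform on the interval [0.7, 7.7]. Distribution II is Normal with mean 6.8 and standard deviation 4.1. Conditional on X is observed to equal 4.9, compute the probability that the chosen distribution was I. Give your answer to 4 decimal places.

0.6204

Likelihoods f(4.9 | ·): I: 0.142857; II: 0.0873963.
Posterior ∝ prior × likelihood. Numerator for I: 0.5·0.142857 = 0.0714286.
Normalizing constant: 0.5·0.142857 + 0.5·0.0873963 = 0.115127.
P(I | observation) = 0.0714286 / 0.115127 = 0.620434.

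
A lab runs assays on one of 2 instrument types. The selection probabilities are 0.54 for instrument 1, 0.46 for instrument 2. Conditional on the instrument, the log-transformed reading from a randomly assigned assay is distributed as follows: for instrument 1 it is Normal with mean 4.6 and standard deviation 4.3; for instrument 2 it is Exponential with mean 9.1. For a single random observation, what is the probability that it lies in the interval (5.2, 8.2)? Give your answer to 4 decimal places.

0.2043

Conditional on each instrument, P(5.2 < X < 8.2): 1: 0.243276; 2: 0.158595.
By total probability, P(5.2 < X < 8.2) = 0.54·0.243276 + 0.46·0.158595 = 0.204323.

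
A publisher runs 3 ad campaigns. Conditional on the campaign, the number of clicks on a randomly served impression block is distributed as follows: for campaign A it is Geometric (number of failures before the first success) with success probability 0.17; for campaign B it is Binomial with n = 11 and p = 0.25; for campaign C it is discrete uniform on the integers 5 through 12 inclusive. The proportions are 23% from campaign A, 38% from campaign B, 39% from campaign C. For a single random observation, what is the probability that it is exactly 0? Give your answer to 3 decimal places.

0.055

Conditional on each campaign, P(X = 0): A: 0.17; B: 0.0422351; C: 0.
By total probability, P(X = 0) = 0.23·0.17 + 0.38·0.0422351 + 0.39·0 = 0.0551494.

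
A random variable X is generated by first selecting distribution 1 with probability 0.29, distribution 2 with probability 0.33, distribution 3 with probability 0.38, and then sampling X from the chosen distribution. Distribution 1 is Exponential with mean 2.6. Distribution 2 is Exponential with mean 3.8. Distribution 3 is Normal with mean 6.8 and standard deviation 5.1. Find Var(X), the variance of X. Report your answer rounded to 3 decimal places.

Per component, 1: μ=2.6, E[X²]=13.52; 2: μ=3.8, E[X²]=28.88; 3: μ=6.8, E[X²]=72.25.
E[X] = 0.29·2.6 + 0.33·3.8 + 0.38·6.8 = 4.592.
E[X²] = 0.29·13.52 + 0.33·28.88 + 0.38·72.25 = 40.9062.
Var(X) = E[X²] − (E[X])² = 40.9062 − 21.0865 = 19.8197.

19.820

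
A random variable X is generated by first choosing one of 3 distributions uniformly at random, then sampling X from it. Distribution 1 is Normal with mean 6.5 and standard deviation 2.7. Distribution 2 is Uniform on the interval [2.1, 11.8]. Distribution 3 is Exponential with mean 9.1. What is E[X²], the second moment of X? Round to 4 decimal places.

90.4344

For each component E[X²] = Var + (mean)², giving 1: 49.54; 2: 56.1433; 3: 165.62.
Overall E[X²] = 0.333333·49.54 + 0.333333·56.1433 + 0.333333·165.62 = 90.4344.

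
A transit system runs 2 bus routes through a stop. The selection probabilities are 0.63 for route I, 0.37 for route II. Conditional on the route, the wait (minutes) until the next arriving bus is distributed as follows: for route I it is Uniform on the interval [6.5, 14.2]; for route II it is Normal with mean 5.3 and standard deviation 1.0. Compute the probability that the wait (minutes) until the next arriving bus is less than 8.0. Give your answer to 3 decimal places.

Conditional on each route, P(X < 8.0): I: 0.194805; II: 0.996533.
By total probability, P(X < 8.0) = 0.63·0.194805 + 0.37·0.996533 = 0.491444.

0.491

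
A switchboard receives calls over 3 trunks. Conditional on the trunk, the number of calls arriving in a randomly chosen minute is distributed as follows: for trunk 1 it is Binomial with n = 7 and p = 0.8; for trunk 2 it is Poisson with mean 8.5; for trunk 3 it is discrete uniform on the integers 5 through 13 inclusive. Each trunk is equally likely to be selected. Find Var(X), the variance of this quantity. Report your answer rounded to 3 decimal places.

7.676

Per component, 1: μ=5.6, E[X²]=32.48; 2: μ=8.5, E[X²]=80.75; 3: μ=9, E[X²]=87.6667.
E[X] = 0.333333·5.6 + 0.333333·8.5 + 0.333333·9 = 7.7.
E[X²] = 0.333333·32.48 + 0.333333·80.75 + 0.333333·87.6667 = 66.9656.
Var(X) = E[X²] − (E[X])² = 66.9656 − 59.29 = 7.67556.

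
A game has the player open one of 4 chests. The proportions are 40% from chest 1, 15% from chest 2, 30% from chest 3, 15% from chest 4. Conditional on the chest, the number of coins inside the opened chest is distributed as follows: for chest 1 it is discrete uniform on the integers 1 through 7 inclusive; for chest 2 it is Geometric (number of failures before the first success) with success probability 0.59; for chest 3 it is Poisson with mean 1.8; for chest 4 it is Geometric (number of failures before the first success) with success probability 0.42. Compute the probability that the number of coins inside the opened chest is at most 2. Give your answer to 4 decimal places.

Conditional on each chest, P(X ≤ 2): 1: 0.285714; 2: 0.931079; 3: 0.730621; 4: 0.804888.
By total probability, P(X ≤ 2) = 0.4·0.285714 + 0.15·0.931079 + 0.3·0.730621 + 0.15·0.804888 = 0.593867.

0.5939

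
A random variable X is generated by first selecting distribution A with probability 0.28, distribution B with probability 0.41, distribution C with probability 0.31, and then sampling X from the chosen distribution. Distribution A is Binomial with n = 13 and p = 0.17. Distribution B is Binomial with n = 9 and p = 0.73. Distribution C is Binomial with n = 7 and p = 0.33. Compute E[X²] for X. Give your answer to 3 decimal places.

For each component E[X²] = Var + (mean)², giving A: 6.7184; B: 44.9388; C: 6.8838.
Overall E[X²] = 0.28·6.7184 + 0.41·44.9388 + 0.31·6.8838 = 22.44.

22.440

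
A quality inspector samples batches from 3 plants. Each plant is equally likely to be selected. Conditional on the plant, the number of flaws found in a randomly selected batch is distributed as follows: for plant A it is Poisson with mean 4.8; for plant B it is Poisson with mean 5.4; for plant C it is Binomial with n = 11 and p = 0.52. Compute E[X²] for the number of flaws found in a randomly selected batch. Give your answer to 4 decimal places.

32.6213

For each component E[X²] = Var + (mean)², giving A: 27.84; B: 34.56; C: 35.464.
Overall E[X²] = 0.333333·27.84 + 0.333333·34.56 + 0.333333·35.464 = 32.6213.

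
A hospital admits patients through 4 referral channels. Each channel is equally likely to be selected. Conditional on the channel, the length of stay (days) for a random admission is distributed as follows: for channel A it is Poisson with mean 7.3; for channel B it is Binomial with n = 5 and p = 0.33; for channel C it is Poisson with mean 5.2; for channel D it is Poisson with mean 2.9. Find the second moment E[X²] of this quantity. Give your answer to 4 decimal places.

26.9920

For each component E[X²] = Var + (mean)², giving A: 60.59; B: 3.828; C: 32.24; D: 11.31.
Overall E[X²] = 0.25·60.59 + 0.25·3.828 + 0.25·32.24 + 0.25·11.31 = 26.992.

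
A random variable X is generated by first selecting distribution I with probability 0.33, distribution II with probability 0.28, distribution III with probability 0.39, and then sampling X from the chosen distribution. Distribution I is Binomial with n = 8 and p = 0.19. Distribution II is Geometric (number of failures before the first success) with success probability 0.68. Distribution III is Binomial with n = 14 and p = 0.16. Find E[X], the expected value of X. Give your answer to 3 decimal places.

Component means — I: 1.52; II: 0.470588; III: 2.24.
E[X] = 0.33·1.52 + 0.28·0.470588 + 0.39·2.24 = 1.50696.

1.507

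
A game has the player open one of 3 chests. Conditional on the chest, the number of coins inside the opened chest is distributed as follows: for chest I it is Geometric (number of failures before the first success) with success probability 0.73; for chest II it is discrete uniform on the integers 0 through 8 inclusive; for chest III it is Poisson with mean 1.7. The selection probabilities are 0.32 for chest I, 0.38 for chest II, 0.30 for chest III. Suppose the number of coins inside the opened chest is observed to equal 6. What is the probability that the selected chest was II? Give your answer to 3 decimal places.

0.956

Likelihoods P(X=6 | ·): I: 0.000282817; II: 0.111111; III: 0.00612436.
Posterior ∝ prior × likelihood. Numerator for II: 0.38·0.111111 = 0.0422222.
Normalizing constant: 0.32·0.000282817 + 0.38·0.111111 + 0.3·0.00612436 = 0.04415.
P(II | observation) = 0.0422222 / 0.04415 = 0.956335.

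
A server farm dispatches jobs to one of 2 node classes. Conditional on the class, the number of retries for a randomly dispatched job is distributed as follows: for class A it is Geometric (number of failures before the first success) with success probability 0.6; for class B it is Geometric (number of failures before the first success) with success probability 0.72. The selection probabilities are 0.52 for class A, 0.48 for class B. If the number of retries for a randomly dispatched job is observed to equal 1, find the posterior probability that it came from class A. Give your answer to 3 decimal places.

0.563

Likelihoods P(X=1 | ·): A: 0.24; B: 0.2016.
Posterior ∝ prior × likelihood. Numerator for A: 0.52·0.24 = 0.1248.
Normalizing constant: 0.52·0.24 + 0.48·0.2016 = 0.221568.
P(A | observation) = 0.1248 / 0.221568 = 0.563258.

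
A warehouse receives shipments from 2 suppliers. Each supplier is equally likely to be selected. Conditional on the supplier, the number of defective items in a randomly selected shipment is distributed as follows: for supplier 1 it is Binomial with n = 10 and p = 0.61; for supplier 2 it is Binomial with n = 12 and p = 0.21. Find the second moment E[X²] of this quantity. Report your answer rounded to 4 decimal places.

23.9651

For each component E[X²] = Var + (mean)², giving 1: 39.589; 2: 8.3412.
Overall E[X²] = 0.5·39.589 + 0.5·8.3412 = 23.9651.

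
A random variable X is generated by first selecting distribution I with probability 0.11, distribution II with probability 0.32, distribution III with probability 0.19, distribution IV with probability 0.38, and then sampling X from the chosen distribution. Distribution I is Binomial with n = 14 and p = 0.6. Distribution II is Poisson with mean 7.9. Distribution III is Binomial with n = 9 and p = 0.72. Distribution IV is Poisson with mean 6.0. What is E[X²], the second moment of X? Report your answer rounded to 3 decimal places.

For each component E[X²] = Var + (mean)², giving I: 73.92; II: 70.31; III: 43.8048; IV: 42.
Overall E[X²] = 0.11·73.92 + 0.32·70.31 + 0.19·43.8048 + 0.38·42 = 54.9133.

54.913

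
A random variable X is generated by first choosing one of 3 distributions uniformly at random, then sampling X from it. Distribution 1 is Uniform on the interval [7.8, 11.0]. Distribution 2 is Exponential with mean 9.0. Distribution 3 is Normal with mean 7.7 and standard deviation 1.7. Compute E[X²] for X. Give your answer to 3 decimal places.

For each component E[X²] = Var + (mean)², giving 1: 89.2133; 2: 162; 3: 62.18.
Overall E[X²] = 0.333333·89.2133 + 0.333333·162 + 0.333333·62.18 = 104.464.

104.464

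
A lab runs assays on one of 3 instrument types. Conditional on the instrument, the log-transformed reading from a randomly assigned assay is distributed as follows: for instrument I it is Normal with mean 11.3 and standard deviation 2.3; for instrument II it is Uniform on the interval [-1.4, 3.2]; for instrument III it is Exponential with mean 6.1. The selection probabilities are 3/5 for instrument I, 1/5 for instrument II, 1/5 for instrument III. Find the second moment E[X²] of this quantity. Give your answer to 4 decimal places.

95.1867

For each component E[X²] = Var + (mean)², giving I: 132.98; II: 2.57333; III: 74.42.
Overall E[X²] = 0.6·132.98 + 0.2·2.57333 + 0.2·74.42 = 95.1867.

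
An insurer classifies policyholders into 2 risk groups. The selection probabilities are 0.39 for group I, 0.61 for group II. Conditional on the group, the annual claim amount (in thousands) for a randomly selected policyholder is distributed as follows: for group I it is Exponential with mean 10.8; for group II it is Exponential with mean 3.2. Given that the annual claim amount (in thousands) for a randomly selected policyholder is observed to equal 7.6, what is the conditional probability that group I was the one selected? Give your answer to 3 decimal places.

0.502

Likelihoods f(7.6 | ·): I: 0.0458101; II: 0.029067.
Posterior ∝ prior × likelihood. Numerator for I: 0.39·0.0458101 = 0.017866.
Normalizing constant: 0.39·0.0458101 + 0.61·0.029067 = 0.0355968.
P(I | observation) = 0.017866 / 0.0355968 = 0.501897.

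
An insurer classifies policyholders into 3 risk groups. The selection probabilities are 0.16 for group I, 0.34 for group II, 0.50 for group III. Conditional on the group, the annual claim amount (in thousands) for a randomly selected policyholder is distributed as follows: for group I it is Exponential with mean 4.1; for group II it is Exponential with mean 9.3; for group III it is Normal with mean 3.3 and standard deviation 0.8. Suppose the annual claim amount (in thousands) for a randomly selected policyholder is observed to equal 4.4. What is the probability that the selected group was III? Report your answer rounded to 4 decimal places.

0.7284

Likelihoods f(4.4 | ·): I: 0.0833958; II: 0.0669953; III: 0.193765.
Posterior ∝ prior × likelihood. Numerator for III: 0.5·0.193765 = 0.0968827.
Normalizing constant: 0.16·0.0833958 + 0.34·0.0669953 + 0.5·0.193765 = 0.133004.
P(III | observation) = 0.0968827 / 0.133004 = 0.728417.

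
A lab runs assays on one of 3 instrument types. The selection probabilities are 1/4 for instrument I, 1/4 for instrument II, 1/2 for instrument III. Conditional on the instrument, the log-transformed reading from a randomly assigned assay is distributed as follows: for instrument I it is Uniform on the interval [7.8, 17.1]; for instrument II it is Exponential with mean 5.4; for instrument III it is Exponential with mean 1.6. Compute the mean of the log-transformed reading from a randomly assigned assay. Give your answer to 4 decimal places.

Component means — I: 12.45; II: 5.4; III: 1.6.
E[X] = 0.25·12.45 + 0.25·5.4 + 0.5·1.6 = 5.2625.

5.2625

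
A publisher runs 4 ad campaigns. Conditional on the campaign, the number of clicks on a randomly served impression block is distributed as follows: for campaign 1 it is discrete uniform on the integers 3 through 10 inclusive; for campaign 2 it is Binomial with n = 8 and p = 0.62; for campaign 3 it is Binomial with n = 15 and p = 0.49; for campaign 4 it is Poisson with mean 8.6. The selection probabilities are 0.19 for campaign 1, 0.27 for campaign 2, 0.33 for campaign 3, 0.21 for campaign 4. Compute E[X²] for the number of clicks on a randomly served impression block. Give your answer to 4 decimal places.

52.5784

For each component E[X²] = Var + (mean)², giving 1: 47.5; 2: 26.4864; 3: 57.771; 4: 82.56.
Overall E[X²] = 0.19·47.5 + 0.27·26.4864 + 0.33·57.771 + 0.21·82.56 = 52.5784.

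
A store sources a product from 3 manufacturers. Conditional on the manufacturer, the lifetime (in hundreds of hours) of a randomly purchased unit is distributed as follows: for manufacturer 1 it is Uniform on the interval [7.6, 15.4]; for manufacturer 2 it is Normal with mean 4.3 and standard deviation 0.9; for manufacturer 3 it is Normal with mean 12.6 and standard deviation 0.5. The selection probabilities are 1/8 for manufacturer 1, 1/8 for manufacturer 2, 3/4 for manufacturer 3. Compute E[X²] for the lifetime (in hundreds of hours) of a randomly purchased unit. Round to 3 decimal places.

For each component E[X²] = Var + (mean)², giving 1: 137.32; 2: 19.3; 3: 159.01.
Overall E[X²] = 0.125·137.32 + 0.125·19.3 + 0.75·159.01 = 138.835.

138.835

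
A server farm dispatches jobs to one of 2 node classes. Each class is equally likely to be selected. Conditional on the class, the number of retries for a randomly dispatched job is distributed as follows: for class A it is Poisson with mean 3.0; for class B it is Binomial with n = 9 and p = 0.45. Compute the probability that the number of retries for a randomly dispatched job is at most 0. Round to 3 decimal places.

0.027

Conditional on each class, P(X ≤ 0): A: 0.0497871; B: 0.00460537.
By total probability, P(X ≤ 0) = 0.5·0.0497871 + 0.5·0.00460537 = 0.0271962.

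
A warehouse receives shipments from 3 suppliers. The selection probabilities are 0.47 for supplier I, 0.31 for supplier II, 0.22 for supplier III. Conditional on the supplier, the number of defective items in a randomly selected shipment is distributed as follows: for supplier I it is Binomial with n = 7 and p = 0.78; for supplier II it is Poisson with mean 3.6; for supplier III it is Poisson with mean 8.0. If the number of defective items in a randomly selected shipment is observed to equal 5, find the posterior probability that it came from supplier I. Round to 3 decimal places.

0.687

Likelihoods P(X=5 | ·): I: 0.293452; II: 0.13768; III: 0.0916037.
Posterior ∝ prior × likelihood. Numerator for I: 0.47·0.293452 = 0.137923.
Normalizing constant: 0.47·0.293452 + 0.31·0.13768 + 0.22·0.0916037 = 0.200756.
P(I | observation) = 0.137923 / 0.200756 = 0.687015.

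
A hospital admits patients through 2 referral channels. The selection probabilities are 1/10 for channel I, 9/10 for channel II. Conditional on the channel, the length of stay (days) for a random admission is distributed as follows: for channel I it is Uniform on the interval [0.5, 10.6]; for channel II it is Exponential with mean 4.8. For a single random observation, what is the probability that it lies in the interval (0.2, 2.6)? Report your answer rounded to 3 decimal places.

0.360

Conditional on each channel, P(0.2 < X < 2.6): I: 0.207921; II: 0.377412.
By total probability, P(0.2 < X < 2.6) = 0.1·0.207921 + 0.9·0.377412 = 0.360463.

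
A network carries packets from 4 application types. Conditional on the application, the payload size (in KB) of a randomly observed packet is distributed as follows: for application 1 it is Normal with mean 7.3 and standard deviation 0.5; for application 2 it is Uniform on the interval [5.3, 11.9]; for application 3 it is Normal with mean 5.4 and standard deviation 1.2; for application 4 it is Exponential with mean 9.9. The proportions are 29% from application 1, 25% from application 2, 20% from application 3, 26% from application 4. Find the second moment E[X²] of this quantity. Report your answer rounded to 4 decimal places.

92.0093

For each component E[X²] = Var + (mean)², giving 1: 53.54; 2: 77.59; 3: 30.6; 4: 196.02.
Overall E[X²] = 0.29·53.54 + 0.25·77.59 + 0.2·30.6 + 0.26·196.02 = 92.0093.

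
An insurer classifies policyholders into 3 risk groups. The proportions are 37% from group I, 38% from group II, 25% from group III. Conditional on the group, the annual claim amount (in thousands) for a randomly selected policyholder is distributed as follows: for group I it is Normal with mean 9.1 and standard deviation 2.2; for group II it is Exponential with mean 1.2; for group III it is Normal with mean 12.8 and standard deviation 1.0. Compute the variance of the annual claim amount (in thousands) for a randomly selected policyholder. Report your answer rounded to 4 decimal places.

25.4124

Per component, I: μ=9.1, E[X²]=87.65; II: μ=1.2, E[X²]=2.88; III: μ=12.8, E[X²]=164.84.
E[X] = 0.37·9.1 + 0.38·1.2 + 0.25·12.8 = 7.023.
E[X²] = 0.37·87.65 + 0.38·2.88 + 0.25·164.84 = 74.7349.
Var(X) = E[X²] − (E[X])² = 74.7349 − 49.3225 = 25.4124.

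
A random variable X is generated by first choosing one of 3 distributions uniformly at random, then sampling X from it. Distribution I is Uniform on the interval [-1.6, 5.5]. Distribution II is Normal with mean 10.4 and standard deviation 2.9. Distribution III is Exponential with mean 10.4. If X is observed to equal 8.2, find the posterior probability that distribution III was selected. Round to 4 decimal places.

0.2976

Likelihoods f(8.2 | ·): I: 0; II: 0.103167; III: 0.0437061.
Posterior ∝ prior × likelihood. Numerator for III: 0.333333·0.0437061 = 0.0145687.
Normalizing constant: 0.333333·0 + 0.333333·0.103167 + 0.333333·0.0437061 = 0.0489579.
P(III | observation) = 0.0145687 / 0.0489579 = 0.297576.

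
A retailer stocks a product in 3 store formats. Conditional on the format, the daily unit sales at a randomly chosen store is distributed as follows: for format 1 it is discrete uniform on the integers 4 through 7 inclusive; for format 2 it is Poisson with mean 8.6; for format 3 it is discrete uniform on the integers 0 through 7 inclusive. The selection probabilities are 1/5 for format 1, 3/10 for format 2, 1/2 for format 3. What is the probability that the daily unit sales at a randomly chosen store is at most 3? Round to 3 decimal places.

Conditional on each format, P(X ≤ 3): 1: 0; 2: 0.0280926; 3: 0.5.
By total probability, P(X ≤ 3) = 0.2·0 + 0.3·0.0280926 + 0.5·0.5 = 0.258428.

0.258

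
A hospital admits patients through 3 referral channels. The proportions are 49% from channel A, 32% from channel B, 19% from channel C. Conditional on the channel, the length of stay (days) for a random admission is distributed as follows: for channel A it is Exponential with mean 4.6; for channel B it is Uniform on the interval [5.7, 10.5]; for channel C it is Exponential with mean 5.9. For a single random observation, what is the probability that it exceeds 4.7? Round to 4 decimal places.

Conditional on each channel, P(X > 4.7): A: 0.359968; B: 1; C: 0.450855.
By total probability, P(X > 4.7) = 0.49·0.359968 + 0.32·1 + 0.19·0.450855 = 0.582047.

0.5820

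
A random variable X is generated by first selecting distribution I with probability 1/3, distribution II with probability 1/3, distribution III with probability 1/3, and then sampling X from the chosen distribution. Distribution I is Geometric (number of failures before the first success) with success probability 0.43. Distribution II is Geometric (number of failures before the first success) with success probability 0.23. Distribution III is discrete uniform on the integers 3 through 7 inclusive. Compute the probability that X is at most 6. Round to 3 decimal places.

Conditional on each component, P(X ≤ 6): I: 0.980451; II: 0.839515; III: 0.8.
By total probability, P(X ≤ 6) = 0.333333·0.980451 + 0.333333·0.839515 + 0.333333·0.8 = 0.873322.

0.873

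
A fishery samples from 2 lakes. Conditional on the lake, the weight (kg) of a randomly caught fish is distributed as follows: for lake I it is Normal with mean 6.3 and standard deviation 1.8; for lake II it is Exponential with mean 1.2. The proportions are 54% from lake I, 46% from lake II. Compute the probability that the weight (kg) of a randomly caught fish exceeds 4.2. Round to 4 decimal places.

0.4882

Conditional on each lake, P(X > 4.2): I: 0.878327; II: 0.0301974.
By total probability, P(X > 4.2) = 0.54·0.878327 + 0.46·0.0301974 = 0.488188.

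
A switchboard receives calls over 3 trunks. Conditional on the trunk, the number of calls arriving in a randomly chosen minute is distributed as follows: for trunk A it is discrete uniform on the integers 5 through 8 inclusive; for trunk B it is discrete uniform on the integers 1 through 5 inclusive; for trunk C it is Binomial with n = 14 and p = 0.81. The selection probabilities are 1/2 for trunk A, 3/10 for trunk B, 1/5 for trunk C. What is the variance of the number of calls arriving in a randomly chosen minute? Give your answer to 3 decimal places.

Per component, A: μ=6.5, E[X²]=43.5; B: μ=3, E[X²]=11; C: μ=11.34, E[X²]=130.75.
E[X] = 0.5·6.5 + 0.3·3 + 0.2·11.34 = 6.418.
E[X²] = 0.5·43.5 + 0.3·11 + 0.2·130.75 = 51.2.
Var(X) = E[X²] − (E[X])² = 51.2 − 41.1907 = 10.0093.

10.009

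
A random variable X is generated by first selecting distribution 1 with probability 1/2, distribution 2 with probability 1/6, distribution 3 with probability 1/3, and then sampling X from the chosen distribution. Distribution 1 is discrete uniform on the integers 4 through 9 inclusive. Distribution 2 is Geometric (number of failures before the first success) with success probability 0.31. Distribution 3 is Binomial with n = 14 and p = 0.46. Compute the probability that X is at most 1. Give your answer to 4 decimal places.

Conditional on each component, P(X ≤ 1): 1: 0; 2: 0.5239; 3: 0.00231726.
By total probability, P(X ≤ 1) = 0.5·0 + 0.166667·0.5239 + 0.333333·0.00231726 = 0.0880891.

0.0881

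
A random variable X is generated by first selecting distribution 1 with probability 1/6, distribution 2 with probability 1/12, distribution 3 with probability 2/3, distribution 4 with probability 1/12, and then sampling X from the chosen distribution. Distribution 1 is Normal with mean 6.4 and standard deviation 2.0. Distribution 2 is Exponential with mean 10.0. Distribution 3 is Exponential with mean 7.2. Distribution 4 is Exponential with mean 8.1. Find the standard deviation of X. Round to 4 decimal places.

Per component, 1: μ=6.4, E[X²]=44.96; 2: μ=10, E[X²]=200; 3: μ=7.2, E[X²]=103.68; 4: μ=8.1, E[X²]=131.22.
E[X] = 0.166667·6.4 + 0.0833333·10 + 0.666667·7.2 + 0.0833333·8.1 = 7.375.
E[X²] = 0.166667·44.96 + 0.0833333·200 + 0.666667·103.68 + 0.0833333·131.22 = 104.215.
Var(X) = E[X²] − (E[X])² = 104.215 − 54.3906 = 49.8244.
SD(X) = √49.8244 = 7.05864.

7.0586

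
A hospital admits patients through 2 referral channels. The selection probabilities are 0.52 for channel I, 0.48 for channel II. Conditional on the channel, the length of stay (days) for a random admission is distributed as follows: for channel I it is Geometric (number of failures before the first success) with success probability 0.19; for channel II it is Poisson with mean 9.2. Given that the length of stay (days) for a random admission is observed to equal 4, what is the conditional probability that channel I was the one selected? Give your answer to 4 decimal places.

0.7461

Likelihoods P(X=4 | ·): I: 0.0817888; II: 0.03016.
Posterior ∝ prior × likelihood. Numerator for I: 0.52·0.0817888 = 0.0425302.
Normalizing constant: 0.52·0.0817888 + 0.48·0.03016 = 0.0570069.
P(I | observation) = 0.0425302 / 0.0570069 = 0.746052.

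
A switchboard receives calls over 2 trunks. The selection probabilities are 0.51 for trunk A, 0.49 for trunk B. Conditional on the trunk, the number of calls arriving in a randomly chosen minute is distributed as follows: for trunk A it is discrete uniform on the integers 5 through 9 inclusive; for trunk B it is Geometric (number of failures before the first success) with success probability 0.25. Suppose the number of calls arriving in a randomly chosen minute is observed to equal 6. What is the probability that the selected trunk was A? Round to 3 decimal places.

Likelihoods P(X=6 | ·): A: 0.2; B: 0.0444946.
Posterior ∝ prior × likelihood. Numerator for A: 0.51·0.2 = 0.102.
Normalizing constant: 0.51·0.2 + 0.49·0.0444946 = 0.123802.
P(A | observation) = 0.102 / 0.123802 = 0.823894.

0.824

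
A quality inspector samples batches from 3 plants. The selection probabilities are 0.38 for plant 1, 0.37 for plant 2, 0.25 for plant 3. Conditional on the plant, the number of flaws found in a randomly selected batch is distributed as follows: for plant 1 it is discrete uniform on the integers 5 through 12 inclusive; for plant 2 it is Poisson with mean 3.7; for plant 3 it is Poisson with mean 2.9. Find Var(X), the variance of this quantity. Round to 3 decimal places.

10.367

Per component, 1: μ=8.5, E[X²]=77.5; 2: μ=3.7, E[X²]=17.39; 3: μ=2.9, E[X²]=11.31.
E[X] = 0.38·8.5 + 0.37·3.7 + 0.25·2.9 = 5.324.
E[X²] = 0.38·77.5 + 0.37·17.39 + 0.25·11.31 = 38.7118.
Var(X) = E[X²] − (E[X])² = 38.7118 − 28.345 = 10.3668.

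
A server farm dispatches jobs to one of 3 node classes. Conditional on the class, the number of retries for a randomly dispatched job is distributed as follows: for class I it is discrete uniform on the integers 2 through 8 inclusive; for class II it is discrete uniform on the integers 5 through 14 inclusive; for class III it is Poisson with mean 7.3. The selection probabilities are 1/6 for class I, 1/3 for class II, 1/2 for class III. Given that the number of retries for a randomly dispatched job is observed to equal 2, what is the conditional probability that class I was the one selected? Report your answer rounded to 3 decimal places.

0.726

Likelihoods P(X=2 | ·): I: 0.142857; II: 0; III: 0.0179997.
Posterior ∝ prior × likelihood. Numerator for I: 0.166667·0.142857 = 0.0238095.
Normalizing constant: 0.166667·0.142857 + 0.333333·0 + 0.5·0.0179997 = 0.0328094.
P(I | observation) = 0.0238095 / 0.0328094 = 0.725692.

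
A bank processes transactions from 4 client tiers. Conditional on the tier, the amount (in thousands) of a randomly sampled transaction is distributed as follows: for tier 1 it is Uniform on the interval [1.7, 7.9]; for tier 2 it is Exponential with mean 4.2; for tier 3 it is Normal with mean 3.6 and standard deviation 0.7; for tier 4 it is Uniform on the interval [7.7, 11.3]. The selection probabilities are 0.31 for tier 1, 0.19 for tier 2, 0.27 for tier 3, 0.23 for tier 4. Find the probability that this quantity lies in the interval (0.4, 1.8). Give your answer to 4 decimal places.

Conditional on each tier, P(0.4 < X < 1.8): 1: 0.016129; 2: 0.257717; 3: 0.00506157; 4: 0.
By total probability, P(0.4 < X < 1.8) = 0.31·0.016129 + 0.19·0.257717 + 0.27·0.00506157 + 0.23·0 = 0.0553329.

0.0553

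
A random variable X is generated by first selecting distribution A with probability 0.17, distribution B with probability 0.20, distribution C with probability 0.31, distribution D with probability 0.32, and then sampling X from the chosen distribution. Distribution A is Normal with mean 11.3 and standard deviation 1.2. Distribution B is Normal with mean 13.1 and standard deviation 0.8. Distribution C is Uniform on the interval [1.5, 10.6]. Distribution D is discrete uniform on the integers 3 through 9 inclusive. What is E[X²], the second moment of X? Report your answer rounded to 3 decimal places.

For each component E[X²] = Var + (mean)², giving A: 129.13; B: 172.25; C: 43.5033; D: 40.
Overall E[X²] = 0.17·129.13 + 0.2·172.25 + 0.31·43.5033 + 0.32·40 = 82.6881.

82.688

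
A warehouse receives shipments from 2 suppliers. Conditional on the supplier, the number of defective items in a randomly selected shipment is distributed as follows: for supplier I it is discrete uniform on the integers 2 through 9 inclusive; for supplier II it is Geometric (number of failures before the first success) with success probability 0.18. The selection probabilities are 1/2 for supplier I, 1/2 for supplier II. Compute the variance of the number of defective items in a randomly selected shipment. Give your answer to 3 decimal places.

15.502

Per component, I: μ=5.5, E[X²]=35.5; II: μ=4.55556, E[X²]=46.0617.
E[X] = 0.5·5.5 + 0.5·4.55556 = 5.02778.
E[X²] = 0.5·35.5 + 0.5·46.0617 = 40.7809.
Var(X) = E[X²] − (E[X])² = 40.7809 − 25.2785 = 15.5023.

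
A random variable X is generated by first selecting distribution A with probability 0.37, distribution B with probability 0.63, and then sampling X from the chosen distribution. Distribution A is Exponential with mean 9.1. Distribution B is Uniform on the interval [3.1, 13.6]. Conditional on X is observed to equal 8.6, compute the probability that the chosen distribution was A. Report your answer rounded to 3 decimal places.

Likelihoods f(8.6 | ·): A: 0.0427097; B: 0.0952381.
Posterior ∝ prior × likelihood. Numerator for A: 0.37·0.0427097 = 0.0158026.
Normalizing constant: 0.37·0.0427097 + 0.63·0.0952381 = 0.0758026.
P(A | observation) = 0.0158026 / 0.0758026 = 0.20847.

0.208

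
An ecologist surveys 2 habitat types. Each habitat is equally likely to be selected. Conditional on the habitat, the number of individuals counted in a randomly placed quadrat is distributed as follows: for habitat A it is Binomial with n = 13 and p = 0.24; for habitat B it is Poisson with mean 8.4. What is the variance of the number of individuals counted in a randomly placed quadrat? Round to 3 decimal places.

Per component, A: μ=3.12, E[X²]=12.1056; B: μ=8.4, E[X²]=78.96.
E[X] = 0.5·3.12 + 0.5·8.4 = 5.76.
E[X²] = 0.5·12.1056 + 0.5·78.96 = 45.5328.
Var(X) = E[X²] − (E[X])² = 45.5328 − 33.1776 = 12.3552.

12.355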